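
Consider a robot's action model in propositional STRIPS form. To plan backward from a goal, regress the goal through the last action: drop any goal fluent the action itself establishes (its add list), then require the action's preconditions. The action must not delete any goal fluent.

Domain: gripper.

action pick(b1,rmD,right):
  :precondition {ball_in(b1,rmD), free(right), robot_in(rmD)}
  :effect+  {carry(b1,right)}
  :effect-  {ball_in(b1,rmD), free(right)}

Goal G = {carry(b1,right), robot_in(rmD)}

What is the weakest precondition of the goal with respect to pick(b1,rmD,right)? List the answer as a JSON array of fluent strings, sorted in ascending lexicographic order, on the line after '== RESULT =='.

Regress:
  G ∩ del = {}  (empty — regression defined)
  G \ add = {carry(b1,right), robot_in(rmD)} \ {carry(b1,right)} = {robot_in(rmD)}
  ∪ pre   = {robot_in(rmD)} ∪ {ball_in(b1,rmD), free(right), robot_in(rmD)}
          = {ball_in(b1,rmD), free(right), robot_in(rmD)}

== RESULT ==
["ball_in(b1,rmD)", "free(right)", "robot_in(rmD)"]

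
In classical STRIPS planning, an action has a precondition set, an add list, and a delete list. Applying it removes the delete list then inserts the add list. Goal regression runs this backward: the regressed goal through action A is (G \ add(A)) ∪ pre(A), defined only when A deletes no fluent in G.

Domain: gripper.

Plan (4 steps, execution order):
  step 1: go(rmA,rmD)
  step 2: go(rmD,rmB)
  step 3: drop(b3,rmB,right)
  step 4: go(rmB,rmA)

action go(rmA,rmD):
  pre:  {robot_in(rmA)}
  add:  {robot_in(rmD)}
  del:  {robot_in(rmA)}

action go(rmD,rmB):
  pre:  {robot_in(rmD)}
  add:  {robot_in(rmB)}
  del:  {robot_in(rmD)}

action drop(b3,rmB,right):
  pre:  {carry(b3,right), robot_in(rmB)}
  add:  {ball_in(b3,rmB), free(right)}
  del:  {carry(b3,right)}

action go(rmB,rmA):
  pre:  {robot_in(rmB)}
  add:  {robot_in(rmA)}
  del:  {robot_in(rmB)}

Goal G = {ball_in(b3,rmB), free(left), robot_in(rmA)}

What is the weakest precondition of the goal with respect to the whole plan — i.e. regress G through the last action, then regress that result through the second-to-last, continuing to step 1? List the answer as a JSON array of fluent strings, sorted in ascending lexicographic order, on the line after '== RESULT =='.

Work backward from the goal:
  through step 4 (go(rmB,rmA)): drop {robot_in(rmA)}, keep {ball_in(b3,rmB), free(left)}, require {robot_in(rmB)}
    → {ball_in(b3,rmB), free(left), robot_in(rmB)}
  through step 3 (drop(b3,rmB,right)): drop {ball_in(b3,rmB)}, keep {free(left), robot_in(rmB)}, require {carry(b3,right), robot_in(rmB)}
    → {carry(b3,right), free(left), robot_in(rmB)}
  through step 2 (go(rmD,rmB)): drop {robot_in(rmB)}, keep {carry(b3,right), free(left)}, require {robot_in(rmD)}
    → {carry(b3,right), free(left), robot_in(rmD)}
  through step 1 (go(rmA,rmD)): drop {robot_in(rmD)}, keep {carry(b3,right), free(left)}, require {robot_in(rmA)}
    → {carry(b3,right), free(left), robot_in(rmA)}

== RESULT ==
["carry(b3,right)", "free(left)", "robot_in(rmA)"]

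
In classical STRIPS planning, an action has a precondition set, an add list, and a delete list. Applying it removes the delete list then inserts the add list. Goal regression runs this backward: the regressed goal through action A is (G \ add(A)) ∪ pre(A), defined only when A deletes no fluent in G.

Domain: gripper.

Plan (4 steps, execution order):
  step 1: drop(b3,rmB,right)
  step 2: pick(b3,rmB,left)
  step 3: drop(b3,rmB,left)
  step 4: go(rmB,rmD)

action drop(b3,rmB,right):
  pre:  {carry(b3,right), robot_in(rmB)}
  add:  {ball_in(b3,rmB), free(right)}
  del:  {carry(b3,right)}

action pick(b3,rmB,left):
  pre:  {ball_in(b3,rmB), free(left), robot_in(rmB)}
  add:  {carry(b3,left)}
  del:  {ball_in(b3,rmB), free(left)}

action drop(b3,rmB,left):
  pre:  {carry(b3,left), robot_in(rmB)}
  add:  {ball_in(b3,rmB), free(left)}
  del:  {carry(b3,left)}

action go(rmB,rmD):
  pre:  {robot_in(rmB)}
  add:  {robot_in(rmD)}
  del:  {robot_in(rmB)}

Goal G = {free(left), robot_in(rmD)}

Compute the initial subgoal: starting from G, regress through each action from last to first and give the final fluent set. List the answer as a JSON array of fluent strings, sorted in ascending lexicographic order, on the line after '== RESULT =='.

Work backward from the goal:
  through step 4 (go(rmB,rmD)): drop {robot_in(rmD)}, keep {free(left)}, require {robot_in(rmB)}
    → {free(left), robot_in(rmB)}
  through step 3 (drop(b3,rmB,left)): drop {free(left)}, keep {robot_in(rmB)}, require {carry(b3,left), robot_in(rmB)}
    → {carry(b3,left), robot_in(rmB)}
  through step 2 (pick(b3,rmB,left)): drop {carry(b3,left)}, keep {robot_in(rmB)}, require {ball_in(b3,rmB), free(left), robot_in(rmB)}
    → {ball_in(b3,rmB), free(left), robot_in(rmB)}
  through step 1 (drop(b3,rmB,right)): drop {ball_in(b3,rmB)}, keep {free(left), robot_in(rmB)}, require {carry(b3,right), robot_in(rmB)}
    → {carry(b3,right), free(left), robot_in(rmB)}

== RESULT ==
["carry(b3,right)", "free(left)", "robot_in(rmB)"]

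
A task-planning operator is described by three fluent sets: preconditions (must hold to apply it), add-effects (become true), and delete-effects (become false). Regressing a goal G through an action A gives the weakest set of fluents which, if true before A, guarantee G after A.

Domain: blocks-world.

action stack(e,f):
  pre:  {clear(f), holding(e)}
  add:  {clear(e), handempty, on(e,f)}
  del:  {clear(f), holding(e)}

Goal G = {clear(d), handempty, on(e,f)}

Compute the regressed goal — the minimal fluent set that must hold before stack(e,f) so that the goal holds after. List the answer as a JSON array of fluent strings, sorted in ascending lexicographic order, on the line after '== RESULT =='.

Regress:
  G ∩ del = {}  (empty — regression defined)
  G \ add = {clear(d), handempty, on(e,f)} \ {clear(e), handempty, on(e,f)} = {clear(d)}
  ∪ pre   = {clear(d)} ∪ {clear(f), holding(e)}
          = {clear(d), clear(f), holding(e)}

== RESULT ==
["clear(d)", "clear(f)", "holding(e)"]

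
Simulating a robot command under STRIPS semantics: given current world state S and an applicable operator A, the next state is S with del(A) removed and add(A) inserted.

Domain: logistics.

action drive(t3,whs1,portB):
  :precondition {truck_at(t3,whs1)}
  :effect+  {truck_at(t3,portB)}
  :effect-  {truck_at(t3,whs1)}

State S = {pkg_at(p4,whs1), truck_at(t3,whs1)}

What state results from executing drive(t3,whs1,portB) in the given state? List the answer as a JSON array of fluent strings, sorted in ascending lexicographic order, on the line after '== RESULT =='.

Compute (S \ del) ∪ add:
  pre ⊆ S: {truck_at(t3,whs1)} ⊆ S  — applicable
  S \ del = {pkg_at(p4,whs1)}
  ∪ add   = {pkg_at(p4,whs1), truck_at(t3,portB)}

== RESULT ==
["pkg_at(p4,whs1)", "truck_at(t3,portB)"]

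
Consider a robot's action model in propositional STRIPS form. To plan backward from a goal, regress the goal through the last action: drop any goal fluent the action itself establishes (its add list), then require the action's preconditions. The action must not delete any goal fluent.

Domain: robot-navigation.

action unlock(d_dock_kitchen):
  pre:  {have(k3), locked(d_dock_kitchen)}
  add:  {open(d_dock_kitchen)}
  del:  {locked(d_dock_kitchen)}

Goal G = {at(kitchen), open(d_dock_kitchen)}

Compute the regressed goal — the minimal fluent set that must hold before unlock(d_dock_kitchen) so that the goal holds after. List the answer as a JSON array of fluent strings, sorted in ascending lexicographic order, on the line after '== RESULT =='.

Compute (G \ add) ∪ pre:
  G ∩ del = {}  (empty — regression defined)
  G \ add = {at(kitchen), open(d_dock_kitchen)} \ {open(d_dock_kitchen)} = {at(kitchen)}
  ∪ pre   = {at(kitchen)} ∪ {have(k3), locked(d_dock_kitchen)}
          = {at(kitchen), have(k3), locked(d_dock_kitchen)}

== RESULT ==
["at(kitchen)", "have(k3)", "locked(d_dock_kitchen)"]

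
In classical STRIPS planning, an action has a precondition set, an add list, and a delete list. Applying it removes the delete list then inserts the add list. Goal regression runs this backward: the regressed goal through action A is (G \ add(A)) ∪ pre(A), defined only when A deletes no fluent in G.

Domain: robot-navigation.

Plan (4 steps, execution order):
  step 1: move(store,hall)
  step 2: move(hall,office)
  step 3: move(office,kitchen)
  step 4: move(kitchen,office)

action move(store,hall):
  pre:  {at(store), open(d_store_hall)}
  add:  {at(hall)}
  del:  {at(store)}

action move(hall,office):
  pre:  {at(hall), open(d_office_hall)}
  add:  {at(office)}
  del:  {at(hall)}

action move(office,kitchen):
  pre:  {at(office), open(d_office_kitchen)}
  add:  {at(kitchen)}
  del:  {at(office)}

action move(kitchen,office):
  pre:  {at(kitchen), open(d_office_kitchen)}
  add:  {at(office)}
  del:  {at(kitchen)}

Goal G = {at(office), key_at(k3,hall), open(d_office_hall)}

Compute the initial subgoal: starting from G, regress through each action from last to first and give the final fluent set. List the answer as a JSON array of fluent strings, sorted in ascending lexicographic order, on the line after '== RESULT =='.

Work backward from the goal:
  through step 4 (move(kitchen,office)): drop {at(office)}, keep {key_at(k3,hall), open(d_office_hall)}, require {at(kitchen), open(d_office_kitchen)}
    → {at(kitchen), key_at(k3,hall), open(d_office_hall), open(d_office_kitchen)}
  through step 3 (move(office,kitchen)): drop {at(kitchen)}, keep {key_at(k3,hall), open(d_office_hall), open(d_office_kitchen)}, require {at(office), open(d_office_kitchen)}
    → {at(office), key_at(k3,hall), open(d_office_hall), open(d_office_kitchen)}
  through step 2 (move(hall,office)): drop {at(office)}, keep {key_at(k3,hall), open(d_office_hall), open(d_office_kitchen)}, require {at(hall), open(d_office_hall)}
    → {at(hall), key_at(k3,hall), open(d_office_hall), open(d_office_kitchen)}
  through step 1 (move(store,hall)): drop {at(hall)}, keep {key_at(k3,hall), open(d_office_hall), open(d_office_kitchen)}, require {at(store), open(d_store_hall)}
    → {at(store), key_at(k3,hall), open(d_office_hall), open(d_office_kitchen), open(d_store_hall)}

== RESULT ==
["at(store)", "key_at(k3,hall)", "open(d_office_hall)", "open(d_office_kitchen)", "open(d_store_hall)"]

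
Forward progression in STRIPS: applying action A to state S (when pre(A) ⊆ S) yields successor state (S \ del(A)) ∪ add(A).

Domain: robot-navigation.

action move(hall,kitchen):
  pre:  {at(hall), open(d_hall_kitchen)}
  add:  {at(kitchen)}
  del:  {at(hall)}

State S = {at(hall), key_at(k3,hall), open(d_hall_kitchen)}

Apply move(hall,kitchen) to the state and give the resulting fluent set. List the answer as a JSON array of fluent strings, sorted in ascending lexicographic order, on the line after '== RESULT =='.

Progress:
  pre ⊆ S: {at(hall), open(d_hall_kitchen)} ⊆ S  — applicable
  S \ del = {key_at(k3,hall), open(d_hall_kitchen)}
  ∪ add   = {at(kitchen), key_at(k3,hall), open(d_hall_kitchen)}

== RESULT ==
["at(kitchen)", "key_at(k3,hall)", "open(d_hall_kitchen)"]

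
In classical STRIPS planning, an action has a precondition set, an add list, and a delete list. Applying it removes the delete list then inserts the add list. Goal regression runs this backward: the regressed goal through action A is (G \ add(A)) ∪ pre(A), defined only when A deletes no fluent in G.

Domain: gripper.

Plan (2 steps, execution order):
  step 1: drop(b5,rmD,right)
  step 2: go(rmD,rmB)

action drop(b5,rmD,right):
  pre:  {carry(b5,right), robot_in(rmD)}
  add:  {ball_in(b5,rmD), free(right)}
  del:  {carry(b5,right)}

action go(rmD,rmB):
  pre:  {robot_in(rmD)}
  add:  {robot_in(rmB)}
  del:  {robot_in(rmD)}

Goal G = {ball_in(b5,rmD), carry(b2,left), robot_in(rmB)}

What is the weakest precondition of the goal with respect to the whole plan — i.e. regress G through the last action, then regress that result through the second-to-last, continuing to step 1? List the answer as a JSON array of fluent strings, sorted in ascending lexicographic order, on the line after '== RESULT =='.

Regress step by step:
  through step 2 (go(rmD,rmB)): drop {robot_in(rmB)}, keep {ball_in(b5,rmD), carry(b2,left)}, require {robot_in(rmD)}
    → {ball_in(b5,rmD), carry(b2,left), robot_in(rmD)}
  through step 1 (drop(b5,rmD,right)): drop {ball_in(b5,rmD)}, keep {carry(b2,left), robot_in(rmD)}, require {carry(b5,right), robot_in(rmD)}
    → {carry(b2,left), carry(b5,right), robot_in(rmD)}

== RESULT ==
["carry(b2,left)", "carry(b5,right)", "robot_in(rmD)"]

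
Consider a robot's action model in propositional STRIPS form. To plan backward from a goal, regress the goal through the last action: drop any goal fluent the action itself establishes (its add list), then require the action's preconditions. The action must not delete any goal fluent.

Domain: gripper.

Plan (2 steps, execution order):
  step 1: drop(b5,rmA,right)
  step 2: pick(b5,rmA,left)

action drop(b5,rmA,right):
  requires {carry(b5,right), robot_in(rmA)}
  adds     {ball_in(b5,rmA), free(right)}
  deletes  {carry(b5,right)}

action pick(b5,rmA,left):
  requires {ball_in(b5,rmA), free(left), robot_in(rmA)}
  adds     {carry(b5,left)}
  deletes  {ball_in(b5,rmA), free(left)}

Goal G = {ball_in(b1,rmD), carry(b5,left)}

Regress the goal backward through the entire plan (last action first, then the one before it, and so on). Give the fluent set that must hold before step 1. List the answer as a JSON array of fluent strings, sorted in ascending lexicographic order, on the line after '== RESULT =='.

Regress step by step:
  through step 2 (pick(b5,rmA,left)): drop {carry(b5,left)}, keep {ball_in(b1,rmD)}, require {ball_in(b5,rmA), free(left), robot_in(rmA)}
    → {ball_in(b1,rmD), ball_in(b5,rmA), free(left), robot_in(rmA)}
  through step 1 (drop(b5,rmA,right)): drop {ball_in(b5,rmA)}, keep {ball_in(b1,rmD), free(left), robot_in(rmA)}, require {carry(b5,right), robot_in(rmA)}
    → {ball_in(b1,rmD), carry(b5,right), free(left), robot_in(rmA)}

== RESULT ==
["ball_in(b1,rmD)", "carry(b5,right)", "free(left)", "robot_in(rmA)"]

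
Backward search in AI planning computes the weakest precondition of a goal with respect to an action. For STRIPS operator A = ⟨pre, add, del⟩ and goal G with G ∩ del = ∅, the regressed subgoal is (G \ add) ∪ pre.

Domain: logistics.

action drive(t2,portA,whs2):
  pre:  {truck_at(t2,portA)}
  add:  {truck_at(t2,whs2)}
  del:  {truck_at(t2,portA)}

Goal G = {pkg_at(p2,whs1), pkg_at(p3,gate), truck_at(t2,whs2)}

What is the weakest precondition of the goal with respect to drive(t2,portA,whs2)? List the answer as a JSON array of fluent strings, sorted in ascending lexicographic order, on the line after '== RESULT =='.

Regress:
  G ∩ del = {}  (empty — regression defined)
  G \ add = {pkg_at(p2,whs1), pkg_at(p3,gate), truck_at(t2,whs2)} \ {truck_at(t2,whs2)} = {pkg_at(p2,whs1), pkg_at(p3,gate)}
  ∪ pre   = {pkg_at(p2,whs1), pkg_at(p3,gate)} ∪ {truck_at(t2,portA)}
          = {pkg_at(p2,whs1), pkg_at(p3,gate), truck_at(t2,portA)}

== RESULT ==
["pkg_at(p2,whs1)", "pkg_at(p3,gate)", "truck_at(t2,portA)"]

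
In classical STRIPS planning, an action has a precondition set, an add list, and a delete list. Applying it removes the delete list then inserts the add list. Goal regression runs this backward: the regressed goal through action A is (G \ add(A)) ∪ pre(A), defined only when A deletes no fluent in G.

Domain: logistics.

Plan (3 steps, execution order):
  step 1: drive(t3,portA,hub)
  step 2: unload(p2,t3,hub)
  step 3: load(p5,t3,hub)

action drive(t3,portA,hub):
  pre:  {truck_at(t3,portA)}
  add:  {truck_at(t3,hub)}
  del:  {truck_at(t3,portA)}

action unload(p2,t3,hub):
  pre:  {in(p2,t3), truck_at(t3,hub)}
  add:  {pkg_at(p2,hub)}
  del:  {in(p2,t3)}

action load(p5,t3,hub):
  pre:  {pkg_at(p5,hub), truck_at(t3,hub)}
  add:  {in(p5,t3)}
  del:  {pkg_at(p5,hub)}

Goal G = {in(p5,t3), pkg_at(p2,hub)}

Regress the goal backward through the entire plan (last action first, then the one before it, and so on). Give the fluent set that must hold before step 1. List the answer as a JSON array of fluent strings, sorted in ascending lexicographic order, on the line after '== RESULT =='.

Work backward from the goal:
  through step 3 (load(p5,t3,hub)): drop {in(p5,t3)}, keep {pkg_at(p2,hub)}, require {pkg_at(p5,hub), truck_at(t3,hub)}
    → {pkg_at(p2,hub), pkg_at(p5,hub), truck_at(t3,hub)}
  through step 2 (unload(p2,t3,hub)): drop {pkg_at(p2,hub)}, keep {pkg_at(p5,hub), truck_at(t3,hub)}, require {in(p2,t3), truck_at(t3,hub)}
    → {in(p2,t3), pkg_at(p5,hub), truck_at(t3,hub)}
  through step 1 (drive(t3,portA,hub)): drop {truck_at(t3,hub)}, keep {in(p2,t3), pkg_at(p5,hub)}, require {truck_at(t3,portA)}
    → {in(p2,t3), pkg_at(p5,hub), truck_at(t3,portA)}

== RESULT ==
["in(p2,t3)", "pkg_at(p5,hub)", "truck_at(t3,portA)"]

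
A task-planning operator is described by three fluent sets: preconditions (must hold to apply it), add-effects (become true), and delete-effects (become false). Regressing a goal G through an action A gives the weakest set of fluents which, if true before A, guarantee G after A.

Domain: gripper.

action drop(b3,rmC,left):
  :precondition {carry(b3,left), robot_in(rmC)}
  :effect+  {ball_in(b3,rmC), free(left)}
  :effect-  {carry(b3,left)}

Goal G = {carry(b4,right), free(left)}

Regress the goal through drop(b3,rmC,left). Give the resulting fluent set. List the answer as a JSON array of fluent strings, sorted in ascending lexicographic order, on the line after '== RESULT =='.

Regress:
  G ∩ del = {}  (empty — regression defined)
  G \ add = {carry(b4,right), free(left)} \ {ball_in(b3,rmC), free(left)} = {carry(b4,right)}
  ∪ pre   = {carry(b4,right)} ∪ {carry(b3,left), robot_in(rmC)}
          = {carry(b3,left), carry(b4,right), robot_in(rmC)}

== RESULT ==
["carry(b3,left)", "carry(b4,right)", "robot_in(rmC)"]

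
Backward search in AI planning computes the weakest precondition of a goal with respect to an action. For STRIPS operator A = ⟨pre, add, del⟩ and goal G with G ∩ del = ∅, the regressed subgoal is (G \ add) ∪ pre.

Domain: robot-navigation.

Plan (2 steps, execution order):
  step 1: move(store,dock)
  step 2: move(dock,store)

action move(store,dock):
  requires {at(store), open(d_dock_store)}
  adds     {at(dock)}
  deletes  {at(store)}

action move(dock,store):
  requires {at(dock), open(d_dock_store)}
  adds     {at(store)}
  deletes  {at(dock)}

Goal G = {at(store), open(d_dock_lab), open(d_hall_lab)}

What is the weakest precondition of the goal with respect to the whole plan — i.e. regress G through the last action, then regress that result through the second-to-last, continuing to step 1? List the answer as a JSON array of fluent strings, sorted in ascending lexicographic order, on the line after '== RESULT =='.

Regress step by step:
  through step 2 (move(dock,store)): drop {at(store)}, keep {open(d_dock_lab), open(d_hall_lab)}, require {at(dock), open(d_dock_store)}
    → {at(dock), open(d_dock_lab), open(d_dock_store), open(d_hall_lab)}
  through step 1 (move(store,dock)): drop {at(dock)}, keep {open(d_dock_lab), open(d_dock_store), open(d_hall_lab)}, require {at(store), open(d_dock_store)}
    → {at(store), open(d_dock_lab), open(d_dock_store), open(d_hall_lab)}

== RESULT ==
["at(store)", "open(d_dock_lab)", "open(d_dock_store)", "open(d_hall_lab)"]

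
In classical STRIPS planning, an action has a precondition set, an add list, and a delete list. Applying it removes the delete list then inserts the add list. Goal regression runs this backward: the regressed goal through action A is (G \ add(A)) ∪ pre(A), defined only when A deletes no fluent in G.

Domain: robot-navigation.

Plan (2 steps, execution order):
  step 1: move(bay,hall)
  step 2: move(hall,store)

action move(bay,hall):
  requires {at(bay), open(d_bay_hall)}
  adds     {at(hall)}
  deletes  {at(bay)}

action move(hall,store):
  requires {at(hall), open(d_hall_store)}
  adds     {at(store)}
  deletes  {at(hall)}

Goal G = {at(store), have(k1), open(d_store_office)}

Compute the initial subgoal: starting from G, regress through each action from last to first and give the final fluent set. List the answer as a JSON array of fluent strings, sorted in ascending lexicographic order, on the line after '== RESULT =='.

Regress step by step:
  through step 2 (move(hall,store)): drop {at(store)}, keep {have(k1), open(d_store_office)}, require {at(hall), open(d_hall_store)}
    → {at(hall), have(k1), open(d_hall_store), open(d_store_office)}
  through step 1 (move(bay,hall)): drop {at(hall)}, keep {have(k1), open(d_hall_store), open(d_store_office)}, require {at(bay), open(d_bay_hall)}
    → {at(bay), have(k1), open(d_bay_hall), open(d_hall_store), open(d_store_office)}

== RESULT ==
["at(bay)", "have(k1)", "open(d_bay_hall)", "open(d_hall_store)", "open(d_store_office)"]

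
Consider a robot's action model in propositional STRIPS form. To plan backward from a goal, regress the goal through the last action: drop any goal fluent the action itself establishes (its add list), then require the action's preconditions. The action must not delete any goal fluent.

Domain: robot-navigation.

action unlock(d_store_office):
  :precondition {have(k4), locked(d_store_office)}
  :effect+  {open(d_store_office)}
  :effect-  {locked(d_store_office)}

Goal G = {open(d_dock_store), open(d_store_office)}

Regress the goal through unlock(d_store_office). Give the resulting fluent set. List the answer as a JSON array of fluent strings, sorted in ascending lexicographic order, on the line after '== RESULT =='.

Regress:
  G ∩ del = {}  (empty — regression defined)
  G \ add = {open(d_dock_store), open(d_store_office)} \ {open(d_store_office)} = {open(d_dock_store)}
  ∪ pre   = {open(d_dock_store)} ∪ {have(k4), locked(d_store_office)}
          = {have(k4), locked(d_store_office), open(d_dock_store)}

== RESULT ==
["have(k4)", "locked(d_store_office)", "open(d_dock_store)"]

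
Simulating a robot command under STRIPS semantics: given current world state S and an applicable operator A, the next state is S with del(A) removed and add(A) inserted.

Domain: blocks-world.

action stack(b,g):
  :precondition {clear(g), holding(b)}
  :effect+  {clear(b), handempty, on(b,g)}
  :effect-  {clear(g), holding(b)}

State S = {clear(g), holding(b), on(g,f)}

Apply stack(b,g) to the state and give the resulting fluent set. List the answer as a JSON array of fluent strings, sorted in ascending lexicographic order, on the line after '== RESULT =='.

Progress:
  pre ⊆ S: {clear(g), holding(b)} ⊆ S  — applicable
  S \ del = {on(g,f)}
  ∪ add   = {clear(b), handempty, on(b,g), on(g,f)}

== RESULT ==
["clear(b)", "handempty", "on(b,g)", "on(g,f)"]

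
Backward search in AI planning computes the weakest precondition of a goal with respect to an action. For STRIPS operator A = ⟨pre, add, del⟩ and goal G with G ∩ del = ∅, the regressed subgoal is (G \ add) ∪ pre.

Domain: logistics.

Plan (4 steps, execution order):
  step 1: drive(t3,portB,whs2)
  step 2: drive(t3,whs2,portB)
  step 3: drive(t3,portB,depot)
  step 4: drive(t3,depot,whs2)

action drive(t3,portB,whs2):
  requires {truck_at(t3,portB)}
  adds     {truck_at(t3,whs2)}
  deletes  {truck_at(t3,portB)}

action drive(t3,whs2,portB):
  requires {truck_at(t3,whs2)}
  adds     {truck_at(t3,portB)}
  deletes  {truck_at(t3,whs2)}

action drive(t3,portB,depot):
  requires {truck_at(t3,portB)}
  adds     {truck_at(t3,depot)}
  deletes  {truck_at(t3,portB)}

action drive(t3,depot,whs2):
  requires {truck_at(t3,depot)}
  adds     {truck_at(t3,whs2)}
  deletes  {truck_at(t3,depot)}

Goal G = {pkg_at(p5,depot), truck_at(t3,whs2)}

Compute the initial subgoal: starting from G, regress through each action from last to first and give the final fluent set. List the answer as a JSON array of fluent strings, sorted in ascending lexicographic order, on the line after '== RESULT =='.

Regress step by step:
  through step 4 (drive(t3,depot,whs2)): drop {truck_at(t3,whs2)}, keep {pkg_at(p5,depot)}, require {truck_at(t3,depot)}
    → {pkg_at(p5,depot), truck_at(t3,depot)}
  through step 3 (drive(t3,portB,depot)): drop {truck_at(t3,depot)}, keep {pkg_at(p5,depot)}, require {truck_at(t3,portB)}
    → {pkg_at(p5,depot), truck_at(t3,portB)}
  through step 2 (drive(t3,whs2,portB)): drop {truck_at(t3,portB)}, keep {pkg_at(p5,depot)}, require {truck_at(t3,whs2)}
    → {pkg_at(p5,depot), truck_at(t3,whs2)}
  through step 1 (drive(t3,portB,whs2)): drop {truck_at(t3,whs2)}, keep {pkg_at(p5,depot)}, require {truck_at(t3,portB)}
    → {pkg_at(p5,depot), truck_at(t3,portB)}

== RESULT ==
["pkg_at(p5,depot)", "truck_at(t3,portB)"]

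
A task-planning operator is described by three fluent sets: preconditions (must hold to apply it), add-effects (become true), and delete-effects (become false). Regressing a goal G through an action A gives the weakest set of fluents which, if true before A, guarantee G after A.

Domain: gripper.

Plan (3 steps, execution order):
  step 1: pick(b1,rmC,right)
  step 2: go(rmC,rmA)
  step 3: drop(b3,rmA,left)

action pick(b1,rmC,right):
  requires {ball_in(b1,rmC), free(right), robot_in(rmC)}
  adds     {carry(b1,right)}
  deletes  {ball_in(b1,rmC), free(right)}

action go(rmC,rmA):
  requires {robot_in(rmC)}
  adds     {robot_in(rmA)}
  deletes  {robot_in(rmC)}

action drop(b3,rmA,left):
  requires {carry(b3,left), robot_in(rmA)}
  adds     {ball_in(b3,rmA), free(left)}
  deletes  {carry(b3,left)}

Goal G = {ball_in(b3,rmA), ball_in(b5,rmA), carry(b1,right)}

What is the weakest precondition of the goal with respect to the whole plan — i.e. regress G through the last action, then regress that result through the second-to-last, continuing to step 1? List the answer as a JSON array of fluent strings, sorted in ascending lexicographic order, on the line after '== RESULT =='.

Regress step by step:
  through step 3 (drop(b3,rmA,left)): drop {ball_in(b3,rmA)}, keep {ball_in(b5,rmA), carry(b1,right)}, require {carry(b3,left), robot_in(rmA)}
    → {ball_in(b5,rmA), carry(b1,right), carry(b3,left), robot_in(rmA)}
  through step 2 (go(rmC,rmA)): drop {robot_in(rmA)}, keep {ball_in(b5,rmA), carry(b1,right), carry(b3,left)}, require {robot_in(rmC)}
    → {ball_in(b5,rmA), carry(b1,right), carry(b3,left), robot_in(rmC)}
  through step 1 (pick(b1,rmC,right)): drop {carry(b1,right)}, keep {ball_in(b5,rmA), carry(b3,left), robot_in(rmC)}, require {ball_in(b1,rmC), free(right), robot_in(rmC)}
    → {ball_in(b1,rmC), ball_in(b5,rmA), carry(b3,left), free(right), robot_in(rmC)}

== RESULT ==
["ball_in(b1,rmC)", "ball_in(b5,rmA)", "carry(b3,left)", "free(right)", "robot_in(rmC)"]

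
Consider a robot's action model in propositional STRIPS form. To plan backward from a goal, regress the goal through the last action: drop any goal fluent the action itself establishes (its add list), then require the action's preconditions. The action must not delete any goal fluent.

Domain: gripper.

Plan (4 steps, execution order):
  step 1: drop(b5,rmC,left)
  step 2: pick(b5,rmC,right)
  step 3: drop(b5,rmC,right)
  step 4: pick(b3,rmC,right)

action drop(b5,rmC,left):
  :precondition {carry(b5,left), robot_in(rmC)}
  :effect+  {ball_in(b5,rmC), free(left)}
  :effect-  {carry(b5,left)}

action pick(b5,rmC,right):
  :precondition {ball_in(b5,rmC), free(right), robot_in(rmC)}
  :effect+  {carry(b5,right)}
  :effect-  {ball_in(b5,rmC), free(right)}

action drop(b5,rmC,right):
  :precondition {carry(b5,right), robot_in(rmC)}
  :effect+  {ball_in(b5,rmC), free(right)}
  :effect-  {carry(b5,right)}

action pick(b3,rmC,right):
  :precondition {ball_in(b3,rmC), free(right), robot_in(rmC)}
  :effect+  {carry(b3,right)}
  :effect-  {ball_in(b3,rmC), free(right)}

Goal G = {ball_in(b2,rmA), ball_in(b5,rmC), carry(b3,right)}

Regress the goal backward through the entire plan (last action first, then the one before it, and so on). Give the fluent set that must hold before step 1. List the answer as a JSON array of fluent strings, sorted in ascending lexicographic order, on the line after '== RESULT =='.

Work backward from the goal:
  through step 4 (pick(b3,rmC,right)): drop {carry(b3,right)}, keep {ball_in(b2,rmA), ball_in(b5,rmC)}, require {ball_in(b3,rmC), free(right), robot_in(rmC)}
    → {ball_in(b2,rmA), ball_in(b3,rmC), ball_in(b5,rmC), free(right), robot_in(rmC)}
  through step 3 (drop(b5,rmC,right)): drop {ball_in(b5,rmC), free(right)}, keep {ball_in(b2,rmA), ball_in(b3,rmC), robot_in(rmC)}, require {carry(b5,right), robot_in(rmC)}
    → {ball_in(b2,rmA), ball_in(b3,rmC), carry(b5,right), robot_in(rmC)}
  through step 2 (pick(b5,rmC,right)): drop {carry(b5,right)}, keep {ball_in(b2,rmA), ball_in(b3,rmC), robot_in(rmC)}, require {ball_in(b5,rmC), free(right), robot_in(rmC)}
    → {ball_in(b2,rmA), ball_in(b3,rmC), ball_in(b5,rmC), free(right), robot_in(rmC)}
  through step 1 (drop(b5,rmC,left)): drop {ball_in(b5,rmC)}, keep {ball_in(b2,rmA), ball_in(b3,rmC), free(right), robot_in(rmC)}, require {carry(b5,left), robot_in(rmC)}
    → {ball_in(b2,rmA), ball_in(b3,rmC), carry(b5,left), free(right), robot_in(rmC)}

== RESULT ==
["ball_in(b2,rmA)", "ball_in(b3,rmC)", "carry(b5,left)", "free(right)", "robot_in(rmC)"]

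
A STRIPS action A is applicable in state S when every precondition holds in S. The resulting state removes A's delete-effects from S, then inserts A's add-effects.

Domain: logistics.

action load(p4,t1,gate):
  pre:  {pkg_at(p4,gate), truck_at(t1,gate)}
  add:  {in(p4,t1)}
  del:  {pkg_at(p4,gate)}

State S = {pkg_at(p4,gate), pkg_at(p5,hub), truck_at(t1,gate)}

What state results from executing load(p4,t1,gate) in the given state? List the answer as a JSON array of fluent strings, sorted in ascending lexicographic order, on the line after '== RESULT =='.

Compute (S \ del) ∪ add:
  pre ⊆ S: {pkg_at(p4,gate), truck_at(t1,gate)} ⊆ S  — applicable
  S \ del = {pkg_at(p5,hub), truck_at(t1,gate)}
  ∪ add   = {in(p4,t1), pkg_at(p5,hub), truck_at(t1,gate)}

== RESULT ==
["in(p4,t1)", "pkg_at(p5,hub)", "truck_at(t1,gate)"]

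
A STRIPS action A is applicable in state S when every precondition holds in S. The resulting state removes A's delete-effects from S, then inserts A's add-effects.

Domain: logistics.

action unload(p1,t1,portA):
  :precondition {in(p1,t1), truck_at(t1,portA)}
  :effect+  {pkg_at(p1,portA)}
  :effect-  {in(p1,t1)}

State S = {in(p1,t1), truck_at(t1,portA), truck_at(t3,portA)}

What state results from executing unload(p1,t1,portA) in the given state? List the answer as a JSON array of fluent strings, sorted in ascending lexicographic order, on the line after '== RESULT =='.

Progress:
  pre ⊆ S: {in(p1,t1), truck_at(t1,portA)} ⊆ S  — applicable
  S \ del = {truck_at(t1,portA), truck_at(t3,portA)}
  ∪ add   = {pkg_at(p1,portA), truck_at(t1,portA), truck_at(t3,portA)}

== RESULT ==
["pkg_at(p1,portA)", "truck_at(t1,portA)", "truck_at(t3,portA)"]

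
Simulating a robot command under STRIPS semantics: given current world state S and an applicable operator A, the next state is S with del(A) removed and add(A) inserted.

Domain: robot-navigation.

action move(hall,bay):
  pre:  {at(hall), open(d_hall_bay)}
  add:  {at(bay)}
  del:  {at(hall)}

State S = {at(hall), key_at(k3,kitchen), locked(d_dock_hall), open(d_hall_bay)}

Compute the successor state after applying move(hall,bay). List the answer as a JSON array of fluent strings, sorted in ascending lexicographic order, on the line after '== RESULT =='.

Compute (S \ del) ∪ add:
  pre ⊆ S: {at(hall), open(d_hall_bay)} ⊆ S  — applicable
  S \ del = {key_at(k3,kitchen), locked(d_dock_hall), open(d_hall_bay)}
  ∪ add   = {at(bay), key_at(k3,kitchen), locked(d_dock_hall), open(d_hall_bay)}

== RESULT ==
["at(bay)", "key_at(k3,kitchen)", "locked(d_dock_hall)", "open(d_hall_bay)"]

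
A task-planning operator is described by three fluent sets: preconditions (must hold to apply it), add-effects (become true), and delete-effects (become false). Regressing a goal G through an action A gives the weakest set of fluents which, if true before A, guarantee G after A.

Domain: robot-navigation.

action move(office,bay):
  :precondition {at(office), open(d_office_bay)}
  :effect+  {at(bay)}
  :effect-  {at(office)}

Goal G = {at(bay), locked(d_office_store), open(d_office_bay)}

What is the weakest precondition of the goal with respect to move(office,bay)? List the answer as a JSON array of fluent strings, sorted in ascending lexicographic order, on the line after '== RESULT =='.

Regress:
  G ∩ del = {}  (empty — regression defined)
  G \ add = {at(bay), locked(d_office_store), open(d_office_bay)} \ {at(bay)} = {locked(d_office_store), open(d_office_bay)}
  ∪ pre   = {locked(d_office_store), open(d_office_bay)} ∪ {at(office), open(d_office_bay)}
          = {at(office), locked(d_office_store), open(d_office_bay)}

== RESULT ==
["at(office)", "locked(d_office_store)", "open(d_office_bay)"]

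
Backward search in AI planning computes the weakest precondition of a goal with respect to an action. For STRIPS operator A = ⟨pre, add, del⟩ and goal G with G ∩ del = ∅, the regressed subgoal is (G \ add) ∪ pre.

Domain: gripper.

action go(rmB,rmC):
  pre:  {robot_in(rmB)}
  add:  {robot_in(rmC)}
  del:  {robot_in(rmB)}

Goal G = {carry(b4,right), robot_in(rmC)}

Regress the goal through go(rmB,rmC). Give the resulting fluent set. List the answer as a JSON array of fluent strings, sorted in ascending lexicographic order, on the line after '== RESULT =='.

Compute (G \ add) ∪ pre:
  G ∩ del = {}  (empty — regression defined)
  G \ add = {carry(b4,right), robot_in(rmC)} \ {robot_in(rmC)} = {carry(b4,right)}
  ∪ pre   = {carry(b4,right)} ∪ {robot_in(rmB)}
          = {carry(b4,right), robot_in(rmB)}

== RESULT ==
["carry(b4,right)", "robot_in(rmB)"]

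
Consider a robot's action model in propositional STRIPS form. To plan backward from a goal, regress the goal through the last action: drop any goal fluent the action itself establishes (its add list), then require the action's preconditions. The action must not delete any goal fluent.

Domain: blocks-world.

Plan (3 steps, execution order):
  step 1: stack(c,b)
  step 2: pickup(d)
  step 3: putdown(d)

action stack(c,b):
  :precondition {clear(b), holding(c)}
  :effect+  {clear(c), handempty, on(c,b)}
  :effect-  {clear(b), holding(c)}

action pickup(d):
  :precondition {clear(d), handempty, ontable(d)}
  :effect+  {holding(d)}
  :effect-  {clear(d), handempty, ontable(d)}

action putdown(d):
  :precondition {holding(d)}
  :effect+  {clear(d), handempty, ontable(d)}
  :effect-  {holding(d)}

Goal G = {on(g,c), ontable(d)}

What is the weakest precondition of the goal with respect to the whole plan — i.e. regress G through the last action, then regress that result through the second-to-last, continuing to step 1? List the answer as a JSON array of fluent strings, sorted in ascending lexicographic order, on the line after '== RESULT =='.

Regress step by step:
  through step 3 (putdown(d)): drop {ontable(d)}, keep {on(g,c)}, require {holding(d)}
    → {holding(d), on(g,c)}
  through step 2 (pickup(d)): drop {holding(d)}, keep {on(g,c)}, require {clear(d), handempty, ontable(d)}
    → {clear(d), handempty, on(g,c), ontable(d)}
  through step 1 (stack(c,b)): drop {handempty}, keep {clear(d), on(g,c), ontable(d)}, require {clear(b), holding(c)}
    → {clear(b), clear(d), holding(c), on(g,c), ontable(d)}

== RESULT ==
["clear(b)", "clear(d)", "holding(c)", "on(g,c)", "ontable(d)"]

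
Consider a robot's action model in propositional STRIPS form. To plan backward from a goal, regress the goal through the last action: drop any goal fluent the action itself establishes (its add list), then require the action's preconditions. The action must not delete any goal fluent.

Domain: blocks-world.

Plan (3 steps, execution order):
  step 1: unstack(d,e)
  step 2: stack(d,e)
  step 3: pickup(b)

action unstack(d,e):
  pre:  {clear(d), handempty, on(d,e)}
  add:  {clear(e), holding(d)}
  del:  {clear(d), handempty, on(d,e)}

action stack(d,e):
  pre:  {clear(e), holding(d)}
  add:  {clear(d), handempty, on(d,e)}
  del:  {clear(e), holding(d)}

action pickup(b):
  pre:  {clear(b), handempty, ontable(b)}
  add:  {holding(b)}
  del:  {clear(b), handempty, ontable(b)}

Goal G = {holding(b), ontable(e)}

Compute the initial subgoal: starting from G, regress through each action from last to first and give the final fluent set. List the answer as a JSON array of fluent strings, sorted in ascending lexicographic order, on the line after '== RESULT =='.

Regress step by step:
  through step 3 (pickup(b)): drop {holding(b)}, keep {ontable(e)}, require {clear(b), handempty, ontable(b)}
    → {clear(b), handempty, ontable(b), ontable(e)}
  through step 2 (stack(d,e)): drop {handempty}, keep {clear(b), ontable(b), ontable(e)}, require {clear(e), holding(d)}
    → {clear(b), clear(e), holding(d), ontable(b), ontable(e)}
  through step 1 (unstack(d,e)): drop {clear(e), holding(d)}, keep {clear(b), ontable(b), ontable(e)}, require {clear(d), handempty, on(d,e)}
    → {clear(b), clear(d), handempty, on(d,e), ontable(b), ontable(e)}

== RESULT ==
["clear(b)", "clear(d)", "handempty", "on(d,e)", "ontable(b)", "ontable(e)"]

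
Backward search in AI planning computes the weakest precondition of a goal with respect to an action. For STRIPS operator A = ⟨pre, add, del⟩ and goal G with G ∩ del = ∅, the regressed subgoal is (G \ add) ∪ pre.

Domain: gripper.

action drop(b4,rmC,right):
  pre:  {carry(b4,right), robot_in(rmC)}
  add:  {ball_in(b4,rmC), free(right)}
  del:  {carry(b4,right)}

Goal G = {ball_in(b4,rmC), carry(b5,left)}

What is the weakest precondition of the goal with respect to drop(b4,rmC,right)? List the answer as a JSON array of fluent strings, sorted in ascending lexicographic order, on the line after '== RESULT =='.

Regress:
  G ∩ del = {}  (empty — regression defined)
  G \ add = {ball_in(b4,rmC), carry(b5,left)} \ {ball_in(b4,rmC), free(right)} = {carry(b5,left)}
  ∪ pre   = {carry(b5,left)} ∪ {carry(b4,right), robot_in(rmC)}
          = {carry(b4,right), carry(b5,left), robot_in(rmC)}

== RESULT ==
["carry(b4,right)", "carry(b5,left)", "robot_in(rmC)"]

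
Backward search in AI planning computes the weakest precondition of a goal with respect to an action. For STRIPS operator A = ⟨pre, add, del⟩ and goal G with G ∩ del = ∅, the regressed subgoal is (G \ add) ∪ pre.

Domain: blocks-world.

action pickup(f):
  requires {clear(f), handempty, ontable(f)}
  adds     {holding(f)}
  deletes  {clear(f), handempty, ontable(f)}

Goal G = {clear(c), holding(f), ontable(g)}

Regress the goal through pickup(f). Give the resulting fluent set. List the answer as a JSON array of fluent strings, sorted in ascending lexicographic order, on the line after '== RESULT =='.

Regress:
  G ∩ del = {}  (empty — regression defined)
  G \ add = {clear(c), holding(f), ontable(g)} \ {holding(f)} = {clear(c), ontable(g)}
  ∪ pre   = {clear(c), ontable(g)} ∪ {clear(f), handempty, ontable(f)}
          = {clear(c), clear(f), handempty, ontable(f), ontable(g)}

== RESULT ==
["clear(c)", "clear(f)", "handempty", "ontable(f)", "ontable(g)"]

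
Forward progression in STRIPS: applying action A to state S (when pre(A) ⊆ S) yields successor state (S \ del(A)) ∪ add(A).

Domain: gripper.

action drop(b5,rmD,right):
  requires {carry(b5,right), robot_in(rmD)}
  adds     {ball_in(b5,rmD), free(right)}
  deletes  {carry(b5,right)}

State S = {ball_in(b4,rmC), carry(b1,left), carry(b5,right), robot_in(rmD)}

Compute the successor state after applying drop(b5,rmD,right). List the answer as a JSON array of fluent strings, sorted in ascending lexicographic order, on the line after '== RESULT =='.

Compute (S \ del) ∪ add:
  pre ⊆ S: {carry(b5,right), robot_in(rmD)} ⊆ S  — applicable
  S \ del = {ball_in(b4,rmC), carry(b1,left), robot_in(rmD)}
  ∪ add   = {ball_in(b4,rmC), ball_in(b5,rmD), carry(b1,left), free(right), robot_in(rmD)}

== RESULT ==
["ball_in(b4,rmC)", "ball_in(b5,rmD)", "carry(b1,left)", "free(right)", "robot_in(rmD)"]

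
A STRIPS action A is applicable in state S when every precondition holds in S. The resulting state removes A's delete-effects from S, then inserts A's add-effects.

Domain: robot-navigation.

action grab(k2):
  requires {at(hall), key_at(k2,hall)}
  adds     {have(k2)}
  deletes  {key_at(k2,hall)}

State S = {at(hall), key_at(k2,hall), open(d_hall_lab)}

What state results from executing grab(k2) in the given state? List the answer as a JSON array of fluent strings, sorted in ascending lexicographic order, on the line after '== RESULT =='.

Compute (S \ del) ∪ add:
  pre ⊆ S: {at(hall), key_at(k2,hall)} ⊆ S  — applicable
  S \ del = {at(hall), open(d_hall_lab)}
  ∪ add   = {at(hall), have(k2), open(d_hall_lab)}

== RESULT ==
["at(hall)", "have(k2)", "open(d_hall_lab)"]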